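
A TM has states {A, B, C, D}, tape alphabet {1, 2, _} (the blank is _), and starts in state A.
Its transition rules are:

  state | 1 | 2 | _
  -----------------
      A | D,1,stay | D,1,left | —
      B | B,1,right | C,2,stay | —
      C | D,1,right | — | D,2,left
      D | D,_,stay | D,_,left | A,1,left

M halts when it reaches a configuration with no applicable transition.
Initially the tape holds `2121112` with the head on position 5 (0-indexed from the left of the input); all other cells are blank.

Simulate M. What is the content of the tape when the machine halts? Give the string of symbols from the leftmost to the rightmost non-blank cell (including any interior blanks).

11111112

A | __21211[1]2   read 1 → write 1, move stay, go to D
D | __21211[1]2   read 1 → write _, move stay, go to D
D | __21211[_]2   read _ → write 1, move left, go to A
A | __2121[1]12   read 1 → write 1, move stay, go to D
D | __2121[1]12   read 1 → write _, move stay, go to D
D | __2121[_]12   read _ → write 1, move left, go to A
A | __212[1]112   read 1 → write 1, move stay, go to D
D | __212[1]112   read 1 → write _, move stay, go to D
D | __212[_]112   read _ → write 1, move left, go to A
A | __21[2]1112   read 2 → write 1, move left, go to D
D | __2[1]11112   read 1 → write _, move stay, go to D
D | __2[_]11112   read _ → write 1, move left, go to A
A | __[2]111112   read 2 → write 1, move left, go to D
D | _[_]1111112   read _ → write 1, move left, go to A
A | [_]11111112
The non-blank tape span at halt is 11111112.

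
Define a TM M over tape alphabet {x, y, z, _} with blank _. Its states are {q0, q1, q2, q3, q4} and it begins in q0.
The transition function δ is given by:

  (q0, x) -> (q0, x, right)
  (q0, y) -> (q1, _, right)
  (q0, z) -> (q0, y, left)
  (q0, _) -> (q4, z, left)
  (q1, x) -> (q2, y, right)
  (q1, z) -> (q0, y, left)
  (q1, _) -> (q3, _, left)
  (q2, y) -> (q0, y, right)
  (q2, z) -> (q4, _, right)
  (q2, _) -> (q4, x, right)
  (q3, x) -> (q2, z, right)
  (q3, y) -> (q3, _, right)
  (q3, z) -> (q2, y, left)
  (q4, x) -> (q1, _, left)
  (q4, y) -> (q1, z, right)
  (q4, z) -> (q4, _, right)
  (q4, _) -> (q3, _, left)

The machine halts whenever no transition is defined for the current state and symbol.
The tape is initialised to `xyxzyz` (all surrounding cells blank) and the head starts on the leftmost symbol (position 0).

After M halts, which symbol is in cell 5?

y

state=q0 head=0 tape=__[x]yxzyz   (q0,x)→(q0,x,right)
state=q0 head=1 tape=__x[y]xzyz   (q0,y)→(q1,_,right)
state=q1 head=2 tape=__x_[x]zyz   (q1,x)→(q2,y,right)
state=q2 head=3 tape=__x_y[z]yz   (q2,z)→(q4,_,right)
state=q4 head=4 tape=__x_y_[y]z   (q4,y)→(q1,z,right)
state=q1 head=5 tape=__x_y_z[z]   (q1,z)→(q0,y,left)
state=q0 head=4 tape=__x_y_[z]y   (q0,z)→(q0,y,left)
state=q0 head=3 tape=__x_y[_]yy   (q0,_)→(q4,z,left)
state=q4 head=2 tape=__x_[y]zyy   (q4,y)→(q1,z,right)
state=q1 head=3 tape=__x_z[z]yy   (q1,z)→(q0,y,left)
state=q0 head=2 tape=__x_[z]yyy   (q0,z)→(q0,y,left)
state=q0 head=1 tape=__x[_]yyyy   (q0,_)→(q4,z,left)
state=q4 head=0 tape=__[x]zyyyy   (q4,x)→(q1,_,left)
state=q1 head=-1 tape=_[_]_zyyyy   (q1,_)→(q3,_,left)
state=q3 head=-2 tape=[_]__zyyyy
Cell 5 holds y when M halts.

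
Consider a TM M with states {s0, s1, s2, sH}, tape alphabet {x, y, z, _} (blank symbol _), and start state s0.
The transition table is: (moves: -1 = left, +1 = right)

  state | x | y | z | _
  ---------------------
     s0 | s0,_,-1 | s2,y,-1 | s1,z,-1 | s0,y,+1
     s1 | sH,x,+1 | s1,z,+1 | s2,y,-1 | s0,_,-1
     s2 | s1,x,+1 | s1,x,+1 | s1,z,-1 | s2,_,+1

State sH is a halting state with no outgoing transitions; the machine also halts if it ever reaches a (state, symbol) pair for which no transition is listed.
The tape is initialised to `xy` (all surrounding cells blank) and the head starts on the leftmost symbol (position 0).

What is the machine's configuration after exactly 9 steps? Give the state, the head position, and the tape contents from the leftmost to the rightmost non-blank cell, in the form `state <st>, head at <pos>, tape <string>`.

state=s0 head=0 tape=_[x]y_   (s0,x)→(s0,_,-1)
state=s0 head=-1 tape=[_]_y_   (s0,_)→(s0,y,+1)
state=s0 head=0 tape=y[_]y_   (s0,_)→(s0,y,+1)
state=s0 head=1 tape=yy[y]_   (s0,y)→(s2,y,-1)
state=s2 head=0 tape=y[y]y_   (s2,y)→(s1,x,+1)
state=s1 head=1 tape=yx[y]_   (s1,y)→(s1,z,+1)
state=s1 head=2 tape=yxz[_]   (s1,_)→(s0,_,-1)
state=s0 head=1 tape=yx[z]_   (s0,z)→(s1,z,-1)
state=s1 head=0 tape=y[x]z_   (s1,x)→(sH,x,+1)
state=sH head=1 tape=yx[z]_
After 9 steps: state sH, head at 1, tape yxz.

state sH, head at 1, tape yxz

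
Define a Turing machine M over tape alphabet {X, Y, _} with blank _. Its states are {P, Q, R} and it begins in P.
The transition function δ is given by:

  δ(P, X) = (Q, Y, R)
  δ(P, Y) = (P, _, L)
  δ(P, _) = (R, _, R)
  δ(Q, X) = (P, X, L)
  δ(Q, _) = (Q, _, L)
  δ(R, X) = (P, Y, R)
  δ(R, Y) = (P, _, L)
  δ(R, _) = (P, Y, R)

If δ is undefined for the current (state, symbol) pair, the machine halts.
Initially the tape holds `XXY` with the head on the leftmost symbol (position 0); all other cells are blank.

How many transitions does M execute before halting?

P | _[X]XY   read X → write Y, move R, go to Q
Q | _Y[X]Y   read X → write X, move L, go to P
P | _[Y]XY   read Y → write _, move L, go to P
P | [_]_XY   read _ → write _, move R, go to R
R | _[_]XY   read _ → write Y, move R, go to P
P | _Y[X]Y   read X → write Y, move R, go to Q
Q | _YY[Y]
M halts after 6 transitions.

6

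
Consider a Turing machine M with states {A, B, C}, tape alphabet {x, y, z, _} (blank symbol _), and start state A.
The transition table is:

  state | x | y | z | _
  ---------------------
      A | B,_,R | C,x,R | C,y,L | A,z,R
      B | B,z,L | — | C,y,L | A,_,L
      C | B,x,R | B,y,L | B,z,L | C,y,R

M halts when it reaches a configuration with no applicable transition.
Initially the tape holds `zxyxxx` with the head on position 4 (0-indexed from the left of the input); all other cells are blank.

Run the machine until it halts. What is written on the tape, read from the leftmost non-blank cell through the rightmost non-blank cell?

A | _zxyx[x]x   read x → write _, move R, go to B
B | _zxyx_[x]   read x → write z, move L, go to B
B | _zxyx[_]z   read _ → write _, move L, go to A
A | _zxy[x]_z   read x → write _, move R, go to B
B | _zxy_[_]z   read _ → write _, move L, go to A
A | _zxy[_]_z   read _ → write z, move R, go to A
A | _zxyz[_]z   read _ → write z, move R, go to A
A | _zxyzz[z]   read z → write y, move L, go to C
C | _zxyz[z]y   read z → write z, move L, go to B
B | _zxy[z]zy   read z → write y, move L, go to C
C | _zx[y]yzy   read y → write y, move L, go to B
B | _z[x]yyzy   read x → write z, move L, go to B
B | _[z]zyyzy   read z → write y, move L, go to C
C | [_]yzyyzy   read _ → write y, move R, go to C
C | y[y]zyyzy   read y → write y, move L, go to B
B | [y]yzyyzy
The non-blank tape span at halt is yyzyyzy.

yyzyyzy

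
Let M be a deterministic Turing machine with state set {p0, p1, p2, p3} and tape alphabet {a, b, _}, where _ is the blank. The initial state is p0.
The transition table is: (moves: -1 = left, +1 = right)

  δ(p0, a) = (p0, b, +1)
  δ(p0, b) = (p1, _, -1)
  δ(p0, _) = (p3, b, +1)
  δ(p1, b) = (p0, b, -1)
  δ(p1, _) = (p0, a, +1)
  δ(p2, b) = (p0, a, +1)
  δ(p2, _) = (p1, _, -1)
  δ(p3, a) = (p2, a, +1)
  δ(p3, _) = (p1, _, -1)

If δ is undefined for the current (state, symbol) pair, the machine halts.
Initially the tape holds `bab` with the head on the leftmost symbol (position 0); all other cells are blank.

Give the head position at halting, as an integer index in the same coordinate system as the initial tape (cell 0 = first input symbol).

-1

p0 | _[b]ab__   read b → write _, move -1, go to p1
p1 | [_]_ab__   read _ → write a, move +1, go to p0
p0 | a[_]ab__   read _ → write b, move +1, go to p3
p3 | ab[a]b__   read a → write a, move +1, go to p2
p2 | aba[b]__   read b → write a, move +1, go to p0
p0 | abaa[_]_   read _ → write b, move +1, go to p3
p3 | abaab[_]   read _ → write _, move -1, go to p1
p1 | abaa[b]_   read b → write b, move -1, go to p0
p0 | aba[a]b_   read a → write b, move +1, go to p0
p0 | abab[b]_   read b → write _, move -1, go to p1
p1 | aba[b]__   read b → write b, move -1, go to p0
p0 | ab[a]b__   read a → write b, move +1, go to p0
p0 | abb[b]__   read b → write _, move -1, go to p1
p1 | ab[b]___   read b → write b, move -1, go to p0
p0 | a[b]b___   read b → write _, move -1, go to p1
p1 | [a]_b___
At halt the head is at cell -1.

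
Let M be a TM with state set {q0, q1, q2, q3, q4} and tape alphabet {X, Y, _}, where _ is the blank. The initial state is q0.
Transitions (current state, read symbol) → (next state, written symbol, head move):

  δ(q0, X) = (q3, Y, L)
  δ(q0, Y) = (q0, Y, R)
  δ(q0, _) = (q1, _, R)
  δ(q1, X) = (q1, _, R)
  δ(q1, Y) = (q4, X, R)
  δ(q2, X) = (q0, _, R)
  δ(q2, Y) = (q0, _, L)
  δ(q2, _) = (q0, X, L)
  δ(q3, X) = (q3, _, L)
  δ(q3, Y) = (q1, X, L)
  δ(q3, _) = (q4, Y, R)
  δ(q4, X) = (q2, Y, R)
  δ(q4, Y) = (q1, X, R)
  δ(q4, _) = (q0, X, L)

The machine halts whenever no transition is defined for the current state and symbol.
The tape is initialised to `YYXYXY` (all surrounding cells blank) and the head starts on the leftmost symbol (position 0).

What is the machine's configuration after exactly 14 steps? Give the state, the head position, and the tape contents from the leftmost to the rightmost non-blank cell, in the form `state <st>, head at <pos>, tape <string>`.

q0 | [Y]YXYXY_   read Y → write Y, move R, go to q0
q0 | Y[Y]XYXY_   read Y → write Y, move R, go to q0
q0 | YY[X]YXY_   read X → write Y, move L, go to q3
q3 | Y[Y]YYXY_   read Y → write X, move L, go to q1
q1 | [Y]XYYXY_   read Y → write X, move R, go to q4
q4 | X[X]YYXY_   read X → write Y, move R, go to q2
q2 | XY[Y]YXY_   read Y → write _, move L, go to q0
q0 | X[Y]_YXY_   read Y → write Y, move R, go to q0
q0 | XY[_]YXY_   read _ → write _, move R, go to q1
q1 | XY_[Y]XY_   read Y → write X, move R, go to q4
q4 | XY_X[X]Y_   read X → write Y, move R, go to q2
q2 | XY_XY[Y]_   read Y → write _, move L, go to q0
q0 | XY_X[Y]__   read Y → write Y, move R, go to q0
q0 | XY_XY[_]_   read _ → write _, move R, go to q1
q1 | XY_XY_[_]
After 14 steps: state q1, head at 6, tape XY_XY.

state q1, head at 6, tape XY_XY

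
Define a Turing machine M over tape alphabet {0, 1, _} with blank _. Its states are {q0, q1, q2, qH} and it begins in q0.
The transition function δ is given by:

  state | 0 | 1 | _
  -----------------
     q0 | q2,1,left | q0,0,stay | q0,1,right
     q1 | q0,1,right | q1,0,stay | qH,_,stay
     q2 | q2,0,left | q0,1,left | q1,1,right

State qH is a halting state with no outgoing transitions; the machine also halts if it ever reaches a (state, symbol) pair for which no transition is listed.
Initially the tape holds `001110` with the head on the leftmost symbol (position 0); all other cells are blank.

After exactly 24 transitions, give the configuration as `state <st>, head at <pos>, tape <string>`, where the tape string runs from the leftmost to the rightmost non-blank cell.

q0 | ____[0]01110   read 0 → write 1, move left, go to q2
q2 | ___[_]101110   read _ → write 1, move right, go to q1
q1 | ___1[1]01110   read 1 → write 0, move stay, go to q1
q1 | ___1[0]01110   read 0 → write 1, move right, go to q0
q0 | ___11[0]1110   read 0 → write 1, move left, go to q2
q2 | ___1[1]11110   read 1 → write 1, move left, go to q0
q0 | ___[1]111110   read 1 → write 0, move stay, go to q0
q0 | ___[0]111110   read 0 → write 1, move left, go to q2
q2 | __[_]1111110   read _ → write 1, move right, go to q1
q1 | __1[1]111110   read 1 → write 0, move stay, go to q1
q1 | __1[0]111110   read 0 → write 1, move right, go to q0
q0 | __11[1]11110   read 1 → write 0, move stay, go to q0
q0 | __11[0]11110   read 0 → write 1, move left, go to q2
q2 | __1[1]111110   read 1 → write 1, move left, go to q0
q0 | __[1]1111110   read 1 → write 0, move stay, go to q0
q0 | __[0]1111110   read 0 → write 1, move left, go to q2
q2 | _[_]11111110   read _ → write 1, move right, go to q1
q1 | _1[1]1111110   read 1 → write 0, move stay, go to q1
q1 | _1[0]1111110   read 0 → write 1, move right, go to q0
q0 | _11[1]111110   read 1 → write 0, move stay, go to q0
q0 | _11[0]111110   read 0 → write 1, move left, go to q2
q2 | _1[1]1111110   read 1 → write 1, move left, go to q0
q0 | _[1]11111110   read 1 → write 0, move stay, go to q0
q0 | _[0]11111110   read 0 → write 1, move left, go to q2
q2 | [_]111111110
After 24 steps: state q2, head at -4, tape 111111110.

state q2, head at -4, tape 111111110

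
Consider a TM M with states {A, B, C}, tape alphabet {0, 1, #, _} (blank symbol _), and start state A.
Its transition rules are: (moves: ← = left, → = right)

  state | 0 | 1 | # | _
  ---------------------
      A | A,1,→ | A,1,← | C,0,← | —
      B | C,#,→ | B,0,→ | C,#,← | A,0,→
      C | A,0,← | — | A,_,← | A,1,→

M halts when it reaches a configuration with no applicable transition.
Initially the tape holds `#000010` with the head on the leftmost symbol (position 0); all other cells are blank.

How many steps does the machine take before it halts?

14

A | __[#]000010   read # → write 0, move ←, go to C
C | _[_]0000010   read _ → write 1, move →, go to A
A | _1[0]000010   read 0 → write 1, move →, go to A
A | _11[0]00010   read 0 → write 1, move →, go to A
A | _111[0]0010   read 0 → write 1, move →, go to A
A | _1111[0]010   read 0 → write 1, move →, go to A
A | _11111[0]10   read 0 → write 1, move →, go to A
A | _111111[1]0   read 1 → write 1, move ←, go to A
A | _11111[1]10   read 1 → write 1, move ←, go to A
A | _1111[1]110   read 1 → write 1, move ←, go to A
A | _111[1]1110   read 1 → write 1, move ←, go to A
A | _11[1]11110   read 1 → write 1, move ←, go to A
A | _1[1]111110   read 1 → write 1, move ←, go to A
A | _[1]1111110   read 1 → write 1, move ←, go to A
A | [_]11111110
M halts after 14 transitions.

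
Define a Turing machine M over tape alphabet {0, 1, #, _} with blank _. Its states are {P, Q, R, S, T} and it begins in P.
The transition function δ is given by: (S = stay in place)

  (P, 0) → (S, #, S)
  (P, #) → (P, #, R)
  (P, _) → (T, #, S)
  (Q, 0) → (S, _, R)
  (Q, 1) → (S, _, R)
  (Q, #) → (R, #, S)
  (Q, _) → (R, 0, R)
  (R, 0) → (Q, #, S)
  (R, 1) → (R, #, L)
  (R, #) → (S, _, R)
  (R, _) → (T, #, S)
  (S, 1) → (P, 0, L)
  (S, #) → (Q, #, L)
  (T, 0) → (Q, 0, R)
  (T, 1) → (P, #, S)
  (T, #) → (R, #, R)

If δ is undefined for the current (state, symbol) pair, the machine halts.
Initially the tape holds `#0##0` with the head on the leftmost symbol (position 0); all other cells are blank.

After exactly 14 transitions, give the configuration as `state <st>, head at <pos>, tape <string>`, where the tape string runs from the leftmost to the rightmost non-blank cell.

state S, head at 4, tape 000_0

P | [#]0##0   read # → write #, move R, go to P
P | #[0]##0   read 0 → write #, move S, go to S
S | #[#]##0   read # → write #, move L, go to Q
Q | [#]###0   read # → write #, move S, go to R
R | [#]###0   read # → write _, move R, go to S
S | _[#]##0   read # → write #, move L, go to Q
Q | [_]###0   read _ → write 0, move R, go to R
R | 0[#]##0   read # → write _, move R, go to S
S | 0_[#]#0   read # → write #, move L, go to Q
Q | 0[_]##0   read _ → write 0, move R, go to R
R | 00[#]#0   read # → write _, move R, go to S
S | 00_[#]0   read # → write #, move L, go to Q
Q | 00[_]#0   read _ → write 0, move R, go to R
R | 000[#]0   read # → write _, move R, go to S
S | 000_[0]
After 14 steps: state S, head at 4, tape 000_0.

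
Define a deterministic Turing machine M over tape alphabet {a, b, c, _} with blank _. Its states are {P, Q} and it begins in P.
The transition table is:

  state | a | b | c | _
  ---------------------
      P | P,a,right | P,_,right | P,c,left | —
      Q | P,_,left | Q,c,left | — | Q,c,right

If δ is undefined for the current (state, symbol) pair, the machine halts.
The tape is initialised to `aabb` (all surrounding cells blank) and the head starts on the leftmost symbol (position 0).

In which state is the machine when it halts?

P

P | [a]abb_   read a → write a, move right, go to P
P | a[a]bb_   read a → write a, move right, go to P
P | aa[b]b_   read b → write _, move right, go to P
P | aa_[b]_   read b → write _, move right, go to P
P | aa__[_]
No transition is defined for (P, _); M halts in state P.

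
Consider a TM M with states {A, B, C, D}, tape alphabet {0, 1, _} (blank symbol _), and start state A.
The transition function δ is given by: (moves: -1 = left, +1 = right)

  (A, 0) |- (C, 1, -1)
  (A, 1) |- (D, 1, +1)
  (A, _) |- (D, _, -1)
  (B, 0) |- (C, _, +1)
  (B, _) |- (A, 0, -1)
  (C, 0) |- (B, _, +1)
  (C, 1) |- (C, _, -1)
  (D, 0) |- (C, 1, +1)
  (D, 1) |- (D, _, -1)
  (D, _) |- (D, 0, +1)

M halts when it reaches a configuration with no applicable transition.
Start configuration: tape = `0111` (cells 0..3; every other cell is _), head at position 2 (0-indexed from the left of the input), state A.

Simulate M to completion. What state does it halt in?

A | 01[1]1   read 1 → write 1, move +1, go to D
D | 011[1]   read 1 → write _, move -1, go to D
D | 01[1]_   read 1 → write _, move -1, go to D
D | 0[1]__   read 1 → write _, move -1, go to D
D | [0]___   read 0 → write 1, move +1, go to C
C | 1[_]__
No transition is defined for (C, _); M halts in state C.

C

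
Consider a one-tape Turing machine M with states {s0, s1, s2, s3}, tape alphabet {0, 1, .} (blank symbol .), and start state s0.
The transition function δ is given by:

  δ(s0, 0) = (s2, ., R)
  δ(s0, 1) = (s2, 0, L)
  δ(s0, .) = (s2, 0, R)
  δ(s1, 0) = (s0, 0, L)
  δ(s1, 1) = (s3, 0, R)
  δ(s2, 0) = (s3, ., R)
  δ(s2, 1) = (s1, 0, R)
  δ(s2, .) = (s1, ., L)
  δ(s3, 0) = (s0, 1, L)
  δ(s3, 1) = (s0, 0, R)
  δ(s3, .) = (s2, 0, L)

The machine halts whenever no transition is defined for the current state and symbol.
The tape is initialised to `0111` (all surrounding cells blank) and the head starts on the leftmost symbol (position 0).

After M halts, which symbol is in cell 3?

.

state=s0 head=0 tape=[0]111..   (s0,0)→(s2,.,R)
state=s2 head=1 tape=.[1]11..   (s2,1)→(s1,0,R)
state=s1 head=2 tape=.0[1]1..   (s1,1)→(s3,0,R)
state=s3 head=3 tape=.00[1]..   (s3,1)→(s0,0,R)
state=s0 head=4 tape=.000[.].   (s0,.)→(s2,0,R)
state=s2 head=5 tape=.0000[.]   (s2,.)→(s1,.,L)
state=s1 head=4 tape=.000[0].   (s1,0)→(s0,0,L)
state=s0 head=3 tape=.00[0]0.   (s0,0)→(s2,.,R)
state=s2 head=4 tape=.00.[0].   (s2,0)→(s3,.,R)
state=s3 head=5 tape=.00..[.]   (s3,.)→(s2,0,L)
state=s2 head=4 tape=.00.[.]0   (s2,.)→(s1,.,L)
state=s1 head=3 tape=.00[.].0
Cell 3 holds . when M halts.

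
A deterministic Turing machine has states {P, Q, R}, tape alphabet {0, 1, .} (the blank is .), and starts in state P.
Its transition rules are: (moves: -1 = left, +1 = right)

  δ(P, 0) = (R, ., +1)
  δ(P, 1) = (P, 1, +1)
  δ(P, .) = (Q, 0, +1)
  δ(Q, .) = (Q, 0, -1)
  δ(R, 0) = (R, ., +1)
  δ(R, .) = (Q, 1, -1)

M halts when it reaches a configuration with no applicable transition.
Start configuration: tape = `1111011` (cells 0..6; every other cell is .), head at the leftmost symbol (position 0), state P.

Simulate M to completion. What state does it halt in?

P | [1]111011   read 1 → write 1, move +1, go to P
P | 1[1]11011   read 1 → write 1, move +1, go to P
P | 11[1]1011   read 1 → write 1, move +1, go to P
P | 111[1]011   read 1 → write 1, move +1, go to P
P | 1111[0]11   read 0 → write ., move +1, go to R
R | 1111.[1]1
No transition is defined for (R, 1); M halts in state R.

R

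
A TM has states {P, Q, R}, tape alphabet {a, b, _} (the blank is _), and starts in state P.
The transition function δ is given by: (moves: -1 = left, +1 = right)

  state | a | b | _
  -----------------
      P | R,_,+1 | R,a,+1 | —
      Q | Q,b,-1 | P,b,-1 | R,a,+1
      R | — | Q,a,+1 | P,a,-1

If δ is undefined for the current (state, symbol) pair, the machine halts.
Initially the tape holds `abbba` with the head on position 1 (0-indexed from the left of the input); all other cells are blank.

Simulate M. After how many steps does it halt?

15

P | a[b]bba__   read b → write a, move +1, go to R
R | aa[b]ba__   read b → write a, move +1, go to Q
Q | aaa[b]a__   read b → write b, move -1, go to P
P | aa[a]ba__   read a → write _, move +1, go to R
R | aa_[b]a__   read b → write a, move +1, go to Q
Q | aa_a[a]__   read a → write b, move -1, go to Q
Q | aa_[a]b__   read a → write b, move -1, go to Q
Q | aa[_]bb__   read _ → write a, move +1, go to R
R | aaa[b]b__   read b → write a, move +1, go to Q
Q | aaaa[b]__   read b → write b, move -1, go to P
P | aaa[a]b__   read a → write _, move +1, go to R
R | aaa_[b]__   read b → write a, move +1, go to Q
Q | aaa_a[_]_   read _ → write a, move +1, go to R
R | aaa_aa[_]   read _ → write a, move -1, go to P
P | aaa_a[a]a   read a → write _, move +1, go to R
R | aaa_a_[a]
M halts after 15 transitions.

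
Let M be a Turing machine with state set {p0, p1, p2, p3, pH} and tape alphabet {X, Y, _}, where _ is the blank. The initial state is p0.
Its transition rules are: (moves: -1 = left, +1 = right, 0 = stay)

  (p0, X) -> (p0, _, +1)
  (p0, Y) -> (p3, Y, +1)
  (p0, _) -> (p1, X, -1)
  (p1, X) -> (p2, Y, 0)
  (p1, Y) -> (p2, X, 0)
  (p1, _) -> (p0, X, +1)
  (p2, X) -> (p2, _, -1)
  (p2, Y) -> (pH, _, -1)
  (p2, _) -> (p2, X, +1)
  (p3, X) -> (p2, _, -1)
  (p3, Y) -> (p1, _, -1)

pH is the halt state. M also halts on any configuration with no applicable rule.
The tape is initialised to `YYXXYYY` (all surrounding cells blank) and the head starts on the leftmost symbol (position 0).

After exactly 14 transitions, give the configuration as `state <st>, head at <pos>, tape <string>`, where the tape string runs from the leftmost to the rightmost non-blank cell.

state p2, head at 1, tape XXX__XYYY

p0 | __[Y]YXXYYY   read Y → write Y, move +1, go to p3
p3 | __Y[Y]XXYYY   read Y → write _, move -1, go to p1
p1 | __[Y]_XXYYY   read Y → write X, move 0, go to p2
p2 | __[X]_XXYYY   read X → write _, move -1, go to p2
p2 | _[_]__XXYYY   read _ → write X, move +1, go to p2
p2 | _X[_]_XXYYY   read _ → write X, move +1, go to p2
p2 | _XX[_]XXYYY   read _ → write X, move +1, go to p2
p2 | _XXX[X]XYYY   read X → write _, move -1, go to p2
p2 | _XX[X]_XYYY   read X → write _, move -1, go to p2
p2 | _X[X]__XYYY   read X → write _, move -1, go to p2
p2 | _[X]___XYYY   read X → write _, move -1, go to p2
p2 | [_]____XYYY   read _ → write X, move +1, go to p2
p2 | X[_]___XYYY   read _ → write X, move +1, go to p2
p2 | XX[_]__XYYY   read _ → write X, move +1, go to p2
p2 | XXX[_]_XYYY
After 14 steps: state p2, head at 1, tape XXX__XYYY.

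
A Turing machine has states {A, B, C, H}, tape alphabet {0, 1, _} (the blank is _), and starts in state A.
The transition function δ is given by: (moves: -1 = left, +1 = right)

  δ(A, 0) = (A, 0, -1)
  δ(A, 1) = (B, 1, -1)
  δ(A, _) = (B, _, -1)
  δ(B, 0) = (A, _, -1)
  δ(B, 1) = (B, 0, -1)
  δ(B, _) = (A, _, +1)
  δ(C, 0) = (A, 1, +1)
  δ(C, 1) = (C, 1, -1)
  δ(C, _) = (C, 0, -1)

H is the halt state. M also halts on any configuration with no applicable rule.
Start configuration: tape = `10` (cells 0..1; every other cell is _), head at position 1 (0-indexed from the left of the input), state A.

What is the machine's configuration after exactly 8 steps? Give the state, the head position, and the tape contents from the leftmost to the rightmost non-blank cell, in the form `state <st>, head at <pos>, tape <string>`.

state B, head at -1, tape 10

A | _1[0]   read 0 → write 0, move -1, go to A
A | _[1]0   read 1 → write 1, move -1, go to B
B | [_]10   read _ → write _, move +1, go to A
A | _[1]0   read 1 → write 1, move -1, go to B
B | [_]10   read _ → write _, move +1, go to A
A | _[1]0   read 1 → write 1, move -1, go to B
B | [_]10   read _ → write _, move +1, go to A
A | _[1]0   read 1 → write 1, move -1, go to B
B | [_]10
After 8 steps: state B, head at -1, tape 10.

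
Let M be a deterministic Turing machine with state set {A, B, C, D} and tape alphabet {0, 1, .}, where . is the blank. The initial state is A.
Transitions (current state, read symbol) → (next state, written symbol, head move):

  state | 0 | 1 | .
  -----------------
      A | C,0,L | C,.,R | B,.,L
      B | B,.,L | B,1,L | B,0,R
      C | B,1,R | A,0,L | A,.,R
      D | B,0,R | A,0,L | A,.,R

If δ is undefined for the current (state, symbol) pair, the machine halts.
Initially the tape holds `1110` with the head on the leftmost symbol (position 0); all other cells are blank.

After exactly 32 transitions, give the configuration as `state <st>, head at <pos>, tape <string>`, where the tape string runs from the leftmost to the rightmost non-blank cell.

state B, head at 0, tape 0000..10

state=A head=0 tape=....[1]110   (A,1)→(C,.,R)
state=C head=1 tape=.....[1]10   (C,1)→(A,0,L)
state=A head=0 tape=....[.]010   (A,.)→(B,.,L)
state=B head=-1 tape=...[.].010   (B,.)→(B,0,R)
state=B head=0 tape=...0[.]010   (B,.)→(B,0,R)
state=B head=1 tape=...00[0]10   (B,0)→(B,.,L)
state=B head=0 tape=...0[0].10   (B,0)→(B,.,L)
state=B head=-1 tape=...[0]..10   (B,0)→(B,.,L)
state=B head=-2 tape=..[.]...10   (B,.)→(B,0,R)
state=B head=-1 tape=..0[.]..10   (B,.)→(B,0,R)
state=B head=0 tape=..00[.].10   (B,.)→(B,0,R)
state=B head=1 tape=..000[.]10   (B,.)→(B,0,R)
state=B head=2 tape=..0000[1]0   (B,1)→(B,1,L)
state=B head=1 tape=..000[0]10   (B,0)→(B,.,L)
state=B head=0 tape=..00[0].10   (B,0)→(B,.,L)
state=B head=-1 tape=..0[0]..10   (B,0)→(B,.,L)
state=B head=-2 tape=..[0]...10   (B,0)→(B,.,L)
state=B head=-3 tape=.[.]....10   (B,.)→(B,0,R)
state=B head=-2 tape=.0[.]...10   (B,.)→(B,0,R)
state=B head=-1 tape=.00[.]..10   (B,.)→(B,0,R)
state=B head=0 tape=.000[.].10   (B,.)→(B,0,R)
state=B head=1 tape=.0000[.]10   (B,.)→(B,0,R)
state=B head=2 tape=.00000[1]0   (B,1)→(B,1,L)
state=B head=1 tape=.0000[0]10   (B,0)→(B,.,L)
state=B head=0 tape=.000[0].10   (B,0)→(B,.,L)
state=B head=-1 tape=.00[0]..10   (B,0)→(B,.,L)
state=B head=-2 tape=.0[0]...10   (B,0)→(B,.,L)
state=B head=-3 tape=.[0]....10   (B,0)→(B,.,L)
state=B head=-4 tape=[.].....10   (B,.)→(B,0,R)
state=B head=-3 tape=0[.]....10   (B,.)→(B,0,R)
state=B head=-2 tape=00[.]...10   (B,.)→(B,0,R)
state=B head=-1 tape=000[.]..10   (B,.)→(B,0,R)
state=B head=0 tape=0000[.].10
After 32 steps: state B, head at 0, tape 0000..10.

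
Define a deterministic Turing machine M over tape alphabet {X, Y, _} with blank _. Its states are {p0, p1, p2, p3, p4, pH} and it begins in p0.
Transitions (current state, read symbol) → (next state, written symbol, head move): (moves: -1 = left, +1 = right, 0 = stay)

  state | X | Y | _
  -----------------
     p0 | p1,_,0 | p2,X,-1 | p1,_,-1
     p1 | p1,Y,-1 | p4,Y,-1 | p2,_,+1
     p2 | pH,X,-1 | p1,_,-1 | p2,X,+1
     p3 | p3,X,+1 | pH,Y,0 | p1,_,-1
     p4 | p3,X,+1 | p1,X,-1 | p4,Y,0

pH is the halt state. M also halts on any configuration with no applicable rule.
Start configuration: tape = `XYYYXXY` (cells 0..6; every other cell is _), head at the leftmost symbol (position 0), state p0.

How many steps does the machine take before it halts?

28

p0 | [X]YYYXXY   read X → write _, move 0, go to p1
p1 | [_]YYYXXY   read _ → write _, move +1, go to p2
p2 | _[Y]YYXXY   read Y → write _, move -1, go to p1
p1 | [_]_YYXXY   read _ → write _, move +1, go to p2
p2 | _[_]YYXXY   read _ → write X, move +1, go to p2
p2 | _X[Y]YXXY   read Y → write _, move -1, go to p1
p1 | _[X]_YXXY   read X → write Y, move -1, go to p1
p1 | [_]Y_YXXY   read _ → write _, move +1, go to p2
p2 | _[Y]_YXXY   read Y → write _, move -1, go to p1
p1 | [_]__YXXY   read _ → write _, move +1, go to p2
p2 | _[_]_YXXY   read _ → write X, move +1, go to p2
p2 | _X[_]YXXY   read _ → write X, move +1, go to p2
p2 | _XX[Y]XXY   read Y → write _, move -1, go to p1
p1 | _X[X]_XXY   read X → write Y, move -1, go to p1
p1 | _[X]Y_XXY   read X → write Y, move -1, go to p1
p1 | [_]YY_XXY   read _ → write _, move +1, go to p2
p2 | _[Y]Y_XXY   read Y → write _, move -1, go to p1
p1 | [_]_Y_XXY   read _ → write _, move +1, go to p2
p2 | _[_]Y_XXY   read _ → write X, move +1, go to p2
p2 | _X[Y]_XXY   read Y → write _, move -1, go to p1
p1 | _[X]__XXY   read X → write Y, move -1, go to p1
p1 | [_]Y__XXY   read _ → write _, move +1, go to p2
p2 | _[Y]__XXY   read Y → write _, move -1, go to p1
p1 | [_]___XXY   read _ → write _, move +1, go to p2
p2 | _[_]__XXY   read _ → write X, move +1, go to p2
p2 | _X[_]_XXY   read _ → write X, move +1, go to p2
p2 | _XX[_]XXY   read _ → write X, move +1, go to p2
p2 | _XXX[X]XY   read X → write X, move -1, go to pH
pH | _XX[X]XXY
M halts after 28 transitions.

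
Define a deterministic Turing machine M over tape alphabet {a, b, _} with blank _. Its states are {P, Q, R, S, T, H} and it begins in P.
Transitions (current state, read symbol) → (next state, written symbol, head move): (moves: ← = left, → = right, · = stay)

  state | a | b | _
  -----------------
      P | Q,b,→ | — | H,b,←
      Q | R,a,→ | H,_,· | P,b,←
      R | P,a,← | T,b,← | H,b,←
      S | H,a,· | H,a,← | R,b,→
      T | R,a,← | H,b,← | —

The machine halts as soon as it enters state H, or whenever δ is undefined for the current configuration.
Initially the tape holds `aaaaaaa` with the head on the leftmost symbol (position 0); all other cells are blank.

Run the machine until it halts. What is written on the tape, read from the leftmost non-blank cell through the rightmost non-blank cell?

bbbbbbab

P | [a]aaaaaa_   read a → write b, move →, go to Q
Q | b[a]aaaaa_   read a → write a, move →, go to R
R | ba[a]aaaa_   read a → write a, move ←, go to P
P | b[a]aaaaa_   read a → write b, move →, go to Q
Q | bb[a]aaaa_   read a → write a, move →, go to R
R | bba[a]aaa_   read a → write a, move ←, go to P
P | bb[a]aaaa_   read a → write b, move →, go to Q
Q | bbb[a]aaa_   read a → write a, move →, go to R
R | bbba[a]aa_   read a → write a, move ←, go to P
P | bbb[a]aaa_   read a → write b, move →, go to Q
Q | bbbb[a]aa_   read a → write a, move →, go to R
R | bbbba[a]a_   read a → write a, move ←, go to P
P | bbbb[a]aa_   read a → write b, move →, go to Q
Q | bbbbb[a]a_   read a → write a, move →, go to R
R | bbbbba[a]_   read a → write a, move ←, go to P
P | bbbbb[a]a_   read a → write b, move →, go to Q
Q | bbbbbb[a]_   read a → write a, move →, go to R
R | bbbbbba[_]   read _ → write b, move ←, go to H
H | bbbbbb[a]b
The non-blank tape span at halt is bbbbbbab.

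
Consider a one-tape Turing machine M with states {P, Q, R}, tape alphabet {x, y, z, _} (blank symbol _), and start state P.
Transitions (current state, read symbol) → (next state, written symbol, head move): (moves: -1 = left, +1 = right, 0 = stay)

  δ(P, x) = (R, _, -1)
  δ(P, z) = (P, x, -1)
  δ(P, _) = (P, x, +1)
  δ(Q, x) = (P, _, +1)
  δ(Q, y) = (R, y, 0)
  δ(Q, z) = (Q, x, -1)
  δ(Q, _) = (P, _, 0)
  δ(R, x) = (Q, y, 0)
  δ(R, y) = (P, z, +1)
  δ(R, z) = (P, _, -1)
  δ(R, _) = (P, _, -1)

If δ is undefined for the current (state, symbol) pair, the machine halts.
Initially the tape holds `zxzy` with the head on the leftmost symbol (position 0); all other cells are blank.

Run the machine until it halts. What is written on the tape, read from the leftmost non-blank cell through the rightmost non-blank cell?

zxxzxy

state=P head=0 tape=__[z]xzy   (P,z)→(P,x,-1)
state=P head=-1 tape=_[_]xxzy   (P,_)→(P,x,+1)
state=P head=0 tape=_x[x]xzy   (P,x)→(R,_,-1)
state=R head=-1 tape=_[x]_xzy   (R,x)→(Q,y,0)
state=Q head=-1 tape=_[y]_xzy   (Q,y)→(R,y,0)
state=R head=-1 tape=_[y]_xzy   (R,y)→(P,z,+1)
state=P head=0 tape=_z[_]xzy   (P,_)→(P,x,+1)
state=P head=1 tape=_zx[x]zy   (P,x)→(R,_,-1)
state=R head=0 tape=_z[x]_zy   (R,x)→(Q,y,0)
state=Q head=0 tape=_z[y]_zy   (Q,y)→(R,y,0)
state=R head=0 tape=_z[y]_zy   (R,y)→(P,z,+1)
state=P head=1 tape=_zz[_]zy   (P,_)→(P,x,+1)
state=P head=2 tape=_zzx[z]y   (P,z)→(P,x,-1)
state=P head=1 tape=_zz[x]xy   (P,x)→(R,_,-1)
state=R head=0 tape=_z[z]_xy   (R,z)→(P,_,-1)
state=P head=-1 tape=_[z]__xy   (P,z)→(P,x,-1)
state=P head=-2 tape=[_]x__xy   (P,_)→(P,x,+1)
state=P head=-1 tape=x[x]__xy   (P,x)→(R,_,-1)
state=R head=-2 tape=[x]___xy   (R,x)→(Q,y,0)
state=Q head=-2 tape=[y]___xy   (Q,y)→(R,y,0)
state=R head=-2 tape=[y]___xy   (R,y)→(P,z,+1)
state=P head=-1 tape=z[_]__xy   (P,_)→(P,x,+1)
state=P head=0 tape=zx[_]_xy   (P,_)→(P,x,+1)
state=P head=1 tape=zxx[_]xy   (P,_)→(P,x,+1)
state=P head=2 tape=zxxx[x]y   (P,x)→(R,_,-1)
state=R head=1 tape=zxx[x]_y   (R,x)→(Q,y,0)
state=Q head=1 tape=zxx[y]_y   (Q,y)→(R,y,0)
state=R head=1 tape=zxx[y]_y   (R,y)→(P,z,+1)
state=P head=2 tape=zxxz[_]y   (P,_)→(P,x,+1)
state=P head=3 tape=zxxzx[y]
The non-blank tape span at halt is zxxzxy.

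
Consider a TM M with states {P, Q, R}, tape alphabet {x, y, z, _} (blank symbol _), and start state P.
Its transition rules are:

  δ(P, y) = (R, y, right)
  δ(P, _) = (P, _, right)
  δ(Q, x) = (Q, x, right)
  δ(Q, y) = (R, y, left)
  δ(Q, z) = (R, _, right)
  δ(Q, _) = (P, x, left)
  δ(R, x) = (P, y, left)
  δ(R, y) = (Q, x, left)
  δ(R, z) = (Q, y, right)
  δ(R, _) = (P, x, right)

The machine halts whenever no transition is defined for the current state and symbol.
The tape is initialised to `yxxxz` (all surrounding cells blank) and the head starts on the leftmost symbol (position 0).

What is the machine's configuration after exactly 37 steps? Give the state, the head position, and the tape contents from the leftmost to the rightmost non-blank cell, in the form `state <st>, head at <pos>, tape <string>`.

P | ____[y]xxxz   read y → write y, move right, go to R
R | ____y[x]xxz   read x → write y, move left, go to P
P | ____[y]yxxz   read y → write y, move right, go to R
R | ____y[y]xxz   read y → write x, move left, go to Q
Q | ____[y]xxxz   read y → write y, move left, go to R
R | ___[_]yxxxz   read _ → write x, move right, go to P
P | ___x[y]xxxz   read y → write y, move right, go to R
R | ___xy[x]xxz   read x → write y, move left, go to P
P | ___x[y]yxxz   read y → write y, move right, go to R
R | ___xy[y]xxz   read y → write x, move left, go to Q
Q | ___x[y]xxxz   read y → write y, move left, go to R
R | ___[x]yxxxz   read x → write y, move left, go to P
P | __[_]yyxxxz   read _ → write _, move right, go to P
P | ___[y]yxxxz   read y → write y, move right, go to R
R | ___y[y]xxxz   read y → write x, move left, go to Q
Q | ___[y]xxxxz   read y → write y, move left, go to R
R | __[_]yxxxxz   read _ → write x, move right, go to P
P | __x[y]xxxxz   read y → write y, move right, go to R
R | __xy[x]xxxz   read x → write y, move left, go to P
P | __x[y]yxxxz   read y → write y, move right, go to R
R | __xy[y]xxxz   read y → write x, move left, go to Q
Q | __x[y]xxxxz   read y → write y, move left, go to R
R | __[x]yxxxxz   read x → write y, move left, go to P
P | _[_]yyxxxxz   read _ → write _, move right, go to P
P | __[y]yxxxxz   read y → write y, move right, go to R
R | __y[y]xxxxz   read y → write x, move left, go to Q
Q | __[y]xxxxxz   read y → write y, move left, go to R
R | _[_]yxxxxxz   read _ → write x, move right, go to P
P | _x[y]xxxxxz   read y → write y, move right, go to R
R | _xy[x]xxxxz   read x → write y, move left, go to P
P | _x[y]yxxxxz   read y → write y, move right, go to R
R | _xy[y]xxxxz   read y → write x, move left, go to Q
Q | _x[y]xxxxxz   read y → write y, move left, go to R
R | _[x]yxxxxxz   read x → write y, move left, go to P
P | [_]yyxxxxxz   read _ → write _, move right, go to P
P | _[y]yxxxxxz   read y → write y, move right, go to R
R | _y[y]xxxxxz   read y → write x, move left, go to Q
Q | _[y]xxxxxxz
After 37 steps: state Q, head at -3, tape yxxxxxxz.

state Q, head at -3, tape yxxxxxxz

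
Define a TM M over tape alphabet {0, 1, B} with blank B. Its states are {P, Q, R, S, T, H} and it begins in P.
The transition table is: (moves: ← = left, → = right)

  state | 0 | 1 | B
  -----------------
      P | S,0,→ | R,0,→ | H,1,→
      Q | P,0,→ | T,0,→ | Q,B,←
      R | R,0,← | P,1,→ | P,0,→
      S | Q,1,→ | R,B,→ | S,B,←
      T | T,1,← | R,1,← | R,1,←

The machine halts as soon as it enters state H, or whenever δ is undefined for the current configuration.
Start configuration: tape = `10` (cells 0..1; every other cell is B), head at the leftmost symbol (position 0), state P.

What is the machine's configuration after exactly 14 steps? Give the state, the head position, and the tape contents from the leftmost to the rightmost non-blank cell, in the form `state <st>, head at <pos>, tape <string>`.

state S, head at 0, tape 00001

state=P head=0 tape=BB[1]0B   (P,1)→(R,0,→)
state=R head=1 tape=BB0[0]B   (R,0)→(R,0,←)
state=R head=0 tape=BB[0]0B   (R,0)→(R,0,←)
state=R head=-1 tape=B[B]00B   (R,B)→(P,0,→)
state=P head=0 tape=B0[0]0B   (P,0)→(S,0,→)
state=S head=1 tape=B00[0]B   (S,0)→(Q,1,→)
state=Q head=2 tape=B001[B]   (Q,B)→(Q,B,←)
state=Q head=1 tape=B00[1]B   (Q,1)→(T,0,→)
state=T head=2 tape=B000[B]   (T,B)→(R,1,←)
state=R head=1 tape=B00[0]1   (R,0)→(R,0,←)
state=R head=0 tape=B0[0]01   (R,0)→(R,0,←)
state=R head=-1 tape=B[0]001   (R,0)→(R,0,←)
state=R head=-2 tape=[B]0001   (R,B)→(P,0,→)
state=P head=-1 tape=0[0]001   (P,0)→(S,0,→)
state=S head=0 tape=00[0]01
After 14 steps: state S, head at 0, tape 00001.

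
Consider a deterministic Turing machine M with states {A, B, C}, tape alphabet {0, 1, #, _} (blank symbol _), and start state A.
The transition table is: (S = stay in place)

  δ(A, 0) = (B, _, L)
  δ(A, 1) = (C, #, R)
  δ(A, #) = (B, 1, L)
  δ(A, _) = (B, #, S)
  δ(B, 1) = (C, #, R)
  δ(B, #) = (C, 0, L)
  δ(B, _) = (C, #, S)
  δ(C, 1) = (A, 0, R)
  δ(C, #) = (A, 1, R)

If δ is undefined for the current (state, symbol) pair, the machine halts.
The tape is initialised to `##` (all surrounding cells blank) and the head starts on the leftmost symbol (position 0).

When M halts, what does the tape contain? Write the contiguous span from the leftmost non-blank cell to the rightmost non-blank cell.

state=A head=0 tape=_[#]#_   (A,#)→(B,1,L)
state=B head=-1 tape=[_]1#_   (B,_)→(C,#,S)
state=C head=-1 tape=[#]1#_   (C,#)→(A,1,R)
state=A head=0 tape=1[1]#_   (A,1)→(C,#,R)
state=C head=1 tape=1#[#]_   (C,#)→(A,1,R)
state=A head=2 tape=1#1[_]   (A,_)→(B,#,S)
state=B head=2 tape=1#1[#]   (B,#)→(C,0,L)
state=C head=1 tape=1#[1]0   (C,1)→(A,0,R)
state=A head=2 tape=1#0[0]   (A,0)→(B,_,L)
state=B head=1 tape=1#[0]_
The non-blank tape span at halt is 1#0.

1#0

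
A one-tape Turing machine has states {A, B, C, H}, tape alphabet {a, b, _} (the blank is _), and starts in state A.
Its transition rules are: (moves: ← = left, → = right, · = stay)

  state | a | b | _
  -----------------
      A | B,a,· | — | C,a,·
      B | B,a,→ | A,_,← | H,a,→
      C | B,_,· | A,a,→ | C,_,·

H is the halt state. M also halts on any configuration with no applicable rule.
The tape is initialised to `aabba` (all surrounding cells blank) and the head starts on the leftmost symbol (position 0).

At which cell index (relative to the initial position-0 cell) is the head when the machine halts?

3

state=A head=0 tape=[a]abba   (A,a)→(B,a,·)
state=B head=0 tape=[a]abba   (B,a)→(B,a,→)
state=B head=1 tape=a[a]bba   (B,a)→(B,a,→)
state=B head=2 tape=aa[b]ba   (B,b)→(A,_,←)
state=A head=1 tape=a[a]_ba   (A,a)→(B,a,·)
state=B head=1 tape=a[a]_ba   (B,a)→(B,a,→)
state=B head=2 tape=aa[_]ba   (B,_)→(H,a,→)
state=H head=3 tape=aaa[b]a
At halt the head is at cell 3.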